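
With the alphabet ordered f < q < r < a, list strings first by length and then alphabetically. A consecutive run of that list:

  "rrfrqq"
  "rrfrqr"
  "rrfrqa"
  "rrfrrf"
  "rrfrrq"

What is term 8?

rrfraf

Stepping forward 3 times from rrfrrq: rrfrrq → rrfrrr → rrfrra, then the target.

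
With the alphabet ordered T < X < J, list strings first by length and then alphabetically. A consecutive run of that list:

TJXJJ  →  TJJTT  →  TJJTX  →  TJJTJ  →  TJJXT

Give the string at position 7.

Continuing the enumeration 2 steps past TJJXT: TJJXT → TJJXX → (answer).

TJJXJ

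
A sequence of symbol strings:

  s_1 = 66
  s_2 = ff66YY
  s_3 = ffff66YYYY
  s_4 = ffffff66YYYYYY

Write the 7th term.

ffffffffffff66YYYYYYYYYYYY

Every step adds ff to the front and YY to the end of the previous string.
From ffffff66YYYYYY, 3 further steps: ffffff66YYYYYY → ffffffff66YYYYYYYY → ffffffffff66YYYYYYYYYY → (answer).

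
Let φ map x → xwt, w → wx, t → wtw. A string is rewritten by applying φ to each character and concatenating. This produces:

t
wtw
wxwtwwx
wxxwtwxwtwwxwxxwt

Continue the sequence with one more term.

wxxwtxwtwxwtwwxxwtwxwtwwxwxxwtwxxwtxwtwxwtw

Replace each of the 17 characters of wxxwtwxwtwwxwxxwt in place — wx xwt xwt wx wtw wx xwt wx wtw wx wx xwt wx xwt xwt wx wtw — and concatenate.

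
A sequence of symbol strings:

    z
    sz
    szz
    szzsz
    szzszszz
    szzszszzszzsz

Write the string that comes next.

This is a Fibonacci-style word recurrence s(k) = s(k−1)·s(k−2): e.g. sz·z = szz.
Continuing: szzszszzszzsz · szzszszz gives term 7.

szzszszzszzszszzszszz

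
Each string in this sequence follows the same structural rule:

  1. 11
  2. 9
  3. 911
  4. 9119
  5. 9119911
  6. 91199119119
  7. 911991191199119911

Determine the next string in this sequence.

Each term (from the third on) is the previous term followed by the one before it: term 3 = 9·11 = 911.
The next term joins 911991191199119911 and 91199119119.

91199119119911991191199119119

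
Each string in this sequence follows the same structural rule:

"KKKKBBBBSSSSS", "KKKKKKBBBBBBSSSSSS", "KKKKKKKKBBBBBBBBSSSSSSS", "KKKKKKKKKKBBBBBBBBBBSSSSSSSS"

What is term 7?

KKKKKKKKKKKKKKKKBBBBBBBBBBBBBBBBSSSSSSSSSSS

Each string has the form K^{2n} B^{2n} S^{n+3}, where the shown terms are n = 2, 3, 4, 5.
Setting n = 8 gives 16, 16, 11 characters in each block.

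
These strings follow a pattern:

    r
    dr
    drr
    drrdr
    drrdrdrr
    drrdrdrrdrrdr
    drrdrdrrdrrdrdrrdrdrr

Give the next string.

From term 3 onward, concatenate the last term with the second-to-last: dr·r = drr, drr·dr = drrdr, …
Continuing: drrdrdrrdrrdrdrrdrdrr · drrdrdrrdrrdr gives term 8.

drrdrdrrdrrdrdrrdrdrrdrrdrdrrdrrdr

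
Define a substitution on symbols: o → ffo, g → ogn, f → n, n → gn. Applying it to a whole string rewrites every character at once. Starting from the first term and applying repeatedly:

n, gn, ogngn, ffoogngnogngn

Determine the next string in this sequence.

Applying the rule to each of the 13 symbols of ffoogngnogngn gives the pieces n n ffo ffo ogn gn ogn gn ffo ogn gn ogn gn, which concatenate to the answer.

nnffoffoogngnogngnffoogngnogngn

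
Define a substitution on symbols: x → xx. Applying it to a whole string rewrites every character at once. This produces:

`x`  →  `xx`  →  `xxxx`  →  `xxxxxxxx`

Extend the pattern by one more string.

xxxxxxxxxxxxxxxx

Rewriting each symbol of xxxxxxxx: x→xx, x→xx, x→xx, x→xx, x→xx, x→xx, x→xx, x→xx, which concatenates to xx xx xx xx xx xx xx xx.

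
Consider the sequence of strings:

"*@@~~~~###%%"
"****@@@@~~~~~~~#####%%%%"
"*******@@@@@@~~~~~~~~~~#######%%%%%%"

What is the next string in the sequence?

**********@@@@@@@@~~~~~~~~~~~~~#########%%%%%%%%

Term n consists of 3n-2 *'s, followed by 2n @'s, followed by 3n+1 ~'s, followed by 2n+1 #'s, followed by 2n %'s (n = 1, 2, …).
Setting n = 4 gives 10, 8, 13, 9, 8 characters in each block.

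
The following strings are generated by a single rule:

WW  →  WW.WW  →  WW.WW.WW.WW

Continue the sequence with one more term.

WW.WW.WW.WW.WW.WW.WW.WW

Every step duplicates the string with '.' between the halves.
One more doubling of WW.WW.WW.WW gives the answer.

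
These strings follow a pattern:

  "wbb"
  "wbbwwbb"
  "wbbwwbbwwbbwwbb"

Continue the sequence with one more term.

Every step duplicates the string with 'w' between the halves.
One more doubling of wbbwwbbwwbbwwbb gives the answer.

wbbwwbbwwbbwwbbwwbbwwbbwwbbwwbb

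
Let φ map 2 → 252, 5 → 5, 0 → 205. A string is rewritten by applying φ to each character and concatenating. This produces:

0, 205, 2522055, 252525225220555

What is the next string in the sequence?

φ(252525225220555) expands symbol-by-symbol to 252 5 252 5 252 5 252 252 5 252 252 205 5 5 5; joining the 15 pieces gives the next term.

2525252525252522525252252205555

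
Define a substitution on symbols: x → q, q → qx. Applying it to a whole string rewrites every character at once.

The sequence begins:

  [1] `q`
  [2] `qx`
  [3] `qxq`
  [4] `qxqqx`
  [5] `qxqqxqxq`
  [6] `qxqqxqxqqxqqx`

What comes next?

Applying the rule to each of the 13 symbols of qxqqxqxqqxqqx gives the pieces qx q qx qx q qx q qx qx q qx qx q, which concatenate to the answer.

qxqqxqxqqxqqxqxqqxqxq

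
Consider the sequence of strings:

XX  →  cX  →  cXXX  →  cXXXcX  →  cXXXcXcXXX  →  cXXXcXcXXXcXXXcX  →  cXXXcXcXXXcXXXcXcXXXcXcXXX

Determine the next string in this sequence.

Each term (from the third on) is the previous term followed by the one before it: term 3 = cX·XX = cXXX.
The next term joins cXXXcXcXXXcXXXcXcXXXcXcXXX and cXXXcXcXXXcXXXcX.

cXXXcXcXXXcXXXcXcXXXcXcXXXcXXXcXcXXXcXXXcX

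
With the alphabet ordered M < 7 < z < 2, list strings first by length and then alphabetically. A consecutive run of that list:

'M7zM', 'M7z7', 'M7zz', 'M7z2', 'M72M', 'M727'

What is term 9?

Stepping forward 3 times from M727: M727 → M72z → M722, then the target.

MzMM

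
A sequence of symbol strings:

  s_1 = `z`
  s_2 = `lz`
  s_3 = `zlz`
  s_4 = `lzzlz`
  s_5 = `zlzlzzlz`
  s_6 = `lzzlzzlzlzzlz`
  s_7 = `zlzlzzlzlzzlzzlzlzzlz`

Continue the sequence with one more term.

From term 3 onward, concatenate the second-to-last term with the last: z·lz = zlz, lz·zlz = lzzlz, …
So term 8 is lzzlzzlzlzzlz·zlzlzzlzlzzlzzlzlzzlz.

lzzlzzlzlzzlzzlzlzzlzlzzlzzlzlzzlz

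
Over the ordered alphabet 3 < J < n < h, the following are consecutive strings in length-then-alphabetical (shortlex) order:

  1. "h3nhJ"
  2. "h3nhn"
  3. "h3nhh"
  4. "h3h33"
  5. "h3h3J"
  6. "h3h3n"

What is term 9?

h3hJJ

Stepping forward 3 times from h3h3n: h3h3n → h3h3h → h3hJ3, then the target.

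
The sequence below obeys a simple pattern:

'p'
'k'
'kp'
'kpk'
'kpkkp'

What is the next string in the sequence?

kpkkpkpk

This is a Fibonacci-style word recurrence s(k) = s(k−1)·s(k−2): e.g. k·p = kp.
The next term joins kpkkp and kpk.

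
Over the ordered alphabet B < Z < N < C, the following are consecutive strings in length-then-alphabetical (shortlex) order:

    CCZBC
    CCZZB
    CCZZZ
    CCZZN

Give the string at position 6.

CCZNB

Stepping forward 2 times from CCZZN: CCZZN → CCZZC, then the target.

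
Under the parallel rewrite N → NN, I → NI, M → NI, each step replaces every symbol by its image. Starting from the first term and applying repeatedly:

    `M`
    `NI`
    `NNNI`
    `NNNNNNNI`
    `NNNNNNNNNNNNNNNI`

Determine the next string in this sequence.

NNNNNNNNNNNNNNNNNNNNNNNNNNNNNNNI

Replace each of the 16 characters of NNNNNNNNNNNNNNNI in place — NN NN NN NN NN NN NN NN NN NN NN NN NN NN NN NI — and concatenate.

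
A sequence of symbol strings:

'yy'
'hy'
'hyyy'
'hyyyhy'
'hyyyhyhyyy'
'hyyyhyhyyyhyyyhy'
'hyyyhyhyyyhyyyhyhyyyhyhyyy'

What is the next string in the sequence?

hyyyhyhyyyhyyyhyhyyyhyhyyyhyyyhyhyyyhyyyhy

Each term (from the third on) is the previous term followed by the one before it: term 3 = hy·yy = hyyy.
The next term joins hyyyhyhyyyhyyyhyhyyyhyhyyy and hyyyhyhyyyhyyyhy.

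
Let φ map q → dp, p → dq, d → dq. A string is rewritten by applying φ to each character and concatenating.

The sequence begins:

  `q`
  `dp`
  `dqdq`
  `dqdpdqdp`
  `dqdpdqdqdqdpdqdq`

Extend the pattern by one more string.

Rewriting the 16 symbols of dqdpdqdqdqdpdqdq one by one yields dq dp dq dq dq dp dq dp dq dp dq dq dq dp dq dp; concatenated:

dqdpdqdqdqdpdqdpdqdpdqdqdqdpdqdp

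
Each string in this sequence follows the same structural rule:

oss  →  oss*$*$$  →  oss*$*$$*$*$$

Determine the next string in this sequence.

Each term is the previous one with *$*$$ appended.
So the next term is oss*$*$$*$*$$·*$*$$.

oss*$*$$*$*$$*$*$$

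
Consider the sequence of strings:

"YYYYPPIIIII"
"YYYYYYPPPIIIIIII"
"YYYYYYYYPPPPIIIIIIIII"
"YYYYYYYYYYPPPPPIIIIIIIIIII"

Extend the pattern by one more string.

Reading off run lengths: Y runs 4, 6, 8, 10; P runs 2, 3, 4, 5; I runs 5, 7, 9, 11 — each is linear in n, where the shown terms are n = 2, 3, 4, 5.
For the next term, n = 6, so the run lengths are 12, 6, 13.

YYYYYYYYYYYYPPPPPPIIIIIIIIIIIII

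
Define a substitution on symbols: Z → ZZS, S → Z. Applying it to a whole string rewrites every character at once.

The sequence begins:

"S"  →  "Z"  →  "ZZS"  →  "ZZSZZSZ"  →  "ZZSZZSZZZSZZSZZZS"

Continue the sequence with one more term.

Replace each of the 17 characters of ZZSZZSZZZSZZSZZZS in place — ZZS ZZS Z ZZS ZZS Z ZZS ZZS ZZS Z ZZS ZZS Z ZZS ZZS ZZS Z — and concatenate.

ZZSZZSZZZSZZSZZZSZZSZZSZZZSZZSZZZSZZSZZSZ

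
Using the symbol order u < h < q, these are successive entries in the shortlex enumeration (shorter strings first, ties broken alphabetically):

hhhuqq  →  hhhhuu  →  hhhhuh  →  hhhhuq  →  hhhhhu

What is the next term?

The successor of hhhhhu increments the rightmost position that isn't already q and resets every position after it to u.

hhhhhh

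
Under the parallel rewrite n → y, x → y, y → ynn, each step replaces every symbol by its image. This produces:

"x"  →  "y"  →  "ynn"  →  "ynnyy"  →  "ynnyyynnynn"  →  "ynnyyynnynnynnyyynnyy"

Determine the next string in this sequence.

φ(ynnyyynnynnynnyyynnyy) expands symbol-by-symbol to ynn y y ynn ynn ynn y y ynn y y ynn y y ynn ynn ynn y y ynn ynn; joining the 21 pieces gives the next term.

ynnyyynnynnynnyyynnyyynnyyynnynnynnyyynnynn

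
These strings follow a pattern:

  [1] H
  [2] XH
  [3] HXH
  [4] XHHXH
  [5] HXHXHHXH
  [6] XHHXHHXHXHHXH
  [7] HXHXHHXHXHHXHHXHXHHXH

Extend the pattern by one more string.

XHHXHHXHXHHXHHXHXHHXHXHHXHHXHXHHXH

This is a Fibonacci-style word recurrence s(k) = s(k−2)·s(k−1): e.g. H·XH = HXH.
So term 8 is XHHXHHXHXHHXH·HXHXHHXHXHHXHHXHXHHXH.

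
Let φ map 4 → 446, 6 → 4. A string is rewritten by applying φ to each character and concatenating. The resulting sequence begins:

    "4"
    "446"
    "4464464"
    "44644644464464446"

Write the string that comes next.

Replace each of the 17 characters of 44644644464464446 in place — 446 446 4 446 446 4 446 446 446 4 446 446 4 446 446 446 4 — and concatenate.

44644644464464446446446444644644464464464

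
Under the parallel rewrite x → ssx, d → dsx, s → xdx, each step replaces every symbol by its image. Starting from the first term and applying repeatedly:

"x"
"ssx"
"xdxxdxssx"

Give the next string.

ssxdsxssxssxdsxssxxdxxdxssx

Apply φ to xdxxdxssx symbol by symbol: x→ssx, d→dsx, x→ssx, x→ssx, d→dsx, x→ssx, s→xdx, s→xdx, x→ssx; joined: ssx dsx ssx ssx dsx ssx xdx xdx ssx.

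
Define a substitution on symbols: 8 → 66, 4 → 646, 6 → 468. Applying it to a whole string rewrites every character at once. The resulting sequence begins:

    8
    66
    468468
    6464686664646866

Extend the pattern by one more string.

4686464686464686646846846864646864646866468468

Replace each of the 16 characters of 6464686664646866 in place — 468 646 468 646 468 66 468 468 468 646 468 646 468 66 468 468 — and concatenate.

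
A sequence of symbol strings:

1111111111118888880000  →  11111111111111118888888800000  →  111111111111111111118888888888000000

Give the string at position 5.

11111111111111111111111111118888888888888800000000

Each string has the form 1^{4n} 8^{2n} 0^{n+1}, where the shown terms are n = 3, 4, 5.
At n = 7 the blocks have lengths 28, 14, 8.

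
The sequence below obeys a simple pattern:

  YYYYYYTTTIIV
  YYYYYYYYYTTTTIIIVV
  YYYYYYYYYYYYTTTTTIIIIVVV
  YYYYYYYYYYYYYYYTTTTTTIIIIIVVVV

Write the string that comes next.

Each string has the form Y^{3n} T^{n+1} I^{n} V^{n-1}, where the shown terms are n = 2, 3, 4, 5.
For the next term, n = 6, so the run lengths are 18, 7, 6, 5.

YYYYYYYYYYYYYYYYYYTTTTTTTIIIIIIVVVVV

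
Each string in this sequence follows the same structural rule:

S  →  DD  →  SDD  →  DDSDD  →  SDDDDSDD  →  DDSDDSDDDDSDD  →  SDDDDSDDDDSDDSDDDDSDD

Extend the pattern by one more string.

DDSDDSDDDDSDDSDDDDSDDDDSDDSDDDDSDD

Each term (from the third on) is the two preceding terms concatenated in order: term 3 = S·DD = SDD.
So term 8 is DDSDDSDDDDSDD·SDDDDSDDDDSDDSDDDDSDD.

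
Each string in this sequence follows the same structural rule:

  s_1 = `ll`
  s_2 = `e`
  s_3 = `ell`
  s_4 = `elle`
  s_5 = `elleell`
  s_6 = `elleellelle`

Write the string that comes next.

From term 3 onward, concatenate the last term with the second-to-last: e·ll = ell, ell·e = elle, …
The next term joins elleellelle and elleell.

elleellelleelleell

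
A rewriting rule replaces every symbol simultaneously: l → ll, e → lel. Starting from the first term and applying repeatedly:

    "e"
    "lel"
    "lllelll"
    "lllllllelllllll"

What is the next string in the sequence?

φ(lllllllelllllll) expands symbol-by-symbol to ll ll ll ll ll ll ll lel ll ll ll ll ll ll ll; joining the 15 pieces gives the next term.

lllllllllllllllelllllllllllllll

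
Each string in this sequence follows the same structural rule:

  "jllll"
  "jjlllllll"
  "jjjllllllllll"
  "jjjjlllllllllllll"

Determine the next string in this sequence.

Each string has the form j^{n} l^{3n+1} (n = 1, 2, …).
At n = 5 the blocks have lengths 5, 16.

jjjjjllllllllllllllll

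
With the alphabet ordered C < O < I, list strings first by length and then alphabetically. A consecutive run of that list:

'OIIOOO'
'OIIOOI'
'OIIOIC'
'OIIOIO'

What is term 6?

OIIICC

Stepping forward 2 times from OIIOIO: OIIOIO → OIIOII, then the target.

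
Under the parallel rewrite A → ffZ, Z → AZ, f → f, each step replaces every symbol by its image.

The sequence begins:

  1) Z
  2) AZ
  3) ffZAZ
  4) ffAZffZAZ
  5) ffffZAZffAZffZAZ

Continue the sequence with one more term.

Rewriting the 16 symbols of ffffZAZffAZffZAZ one by one yields f f f f AZ ffZ AZ f f ffZ AZ f f AZ ffZ AZ; concatenated:

ffffAZffZAZffffZAZffAZffZAZ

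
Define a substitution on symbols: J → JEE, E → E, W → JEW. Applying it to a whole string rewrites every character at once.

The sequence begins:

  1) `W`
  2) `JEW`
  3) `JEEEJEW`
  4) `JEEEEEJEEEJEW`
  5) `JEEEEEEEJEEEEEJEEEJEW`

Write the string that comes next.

φ(JEEEEEEEJEEEEEJEEEJEW) expands symbol-by-symbol to JEE E E E E E E E JEE E E E E E JEE E E E JEE E JEW; joining the 21 pieces gives the next term.

JEEEEEEEEEJEEEEEEEJEEEEEJEEEJEW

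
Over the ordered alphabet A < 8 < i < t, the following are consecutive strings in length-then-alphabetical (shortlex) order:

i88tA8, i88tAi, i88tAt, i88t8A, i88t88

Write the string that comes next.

i88t8i

The successor of i88t88 increments the rightmost position that isn't already t and resets every position after it to A.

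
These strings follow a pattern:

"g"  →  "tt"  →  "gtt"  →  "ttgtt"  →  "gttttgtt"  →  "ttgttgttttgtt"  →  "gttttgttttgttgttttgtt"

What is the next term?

This is a Fibonacci-style word recurrence s(k) = s(k−2)·s(k−1): e.g. g·tt = gtt.
Continuing: ttgttgttttgtt · gttttgttttgttgttttgtt gives term 8.

ttgttgttttgttgttttgttttgttgttttgtt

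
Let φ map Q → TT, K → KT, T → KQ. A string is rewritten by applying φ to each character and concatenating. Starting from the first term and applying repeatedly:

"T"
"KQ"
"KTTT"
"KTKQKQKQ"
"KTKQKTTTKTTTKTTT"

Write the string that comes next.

KTKQKTTTKTKQKQKQKTKQKQKQKTKQKQKQ

Applying the rule to each of the 16 symbols of KTKQKTTTKTTTKTTT gives the pieces KT KQ KT TT KT KQ KQ KQ KT KQ KQ KQ KT KQ KQ KQ, which concatenate to the answer.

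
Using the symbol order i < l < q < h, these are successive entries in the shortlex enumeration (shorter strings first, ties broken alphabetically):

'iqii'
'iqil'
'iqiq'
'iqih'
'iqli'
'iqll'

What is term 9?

Stepping forward 3 times from iqll: iqll → iqlq → iqlh, then the target.

iqqi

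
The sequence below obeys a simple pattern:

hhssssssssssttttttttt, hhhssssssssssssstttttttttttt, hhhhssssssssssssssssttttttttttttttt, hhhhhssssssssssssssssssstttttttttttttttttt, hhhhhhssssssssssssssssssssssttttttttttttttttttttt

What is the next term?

hhhhhhhssssssssssssssssssssssssstttttttttttttttttttttttt

Each string has the form h^{n-1} s^{3n+1} t^{3n}, where the shown terms are n = 3, 4, 5, 6, 7.
At n = 8 the blocks have lengths 7, 25, 24.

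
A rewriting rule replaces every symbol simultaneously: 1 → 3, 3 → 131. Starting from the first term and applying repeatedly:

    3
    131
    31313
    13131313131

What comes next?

Apply φ to 13131313131 symbol by symbol: 1→3, 3→131, 1→3, 3→131, 1→3, 3→131, 1→3, 3→131, 1→3, 3→131, 1→3; joined: 3 131 3 131 3 131 3 131 3 131 3.

313131313131313131313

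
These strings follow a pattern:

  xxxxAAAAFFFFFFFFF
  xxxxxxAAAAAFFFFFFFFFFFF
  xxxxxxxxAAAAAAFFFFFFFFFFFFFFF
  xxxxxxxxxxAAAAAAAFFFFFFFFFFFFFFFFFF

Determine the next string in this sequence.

xxxxxxxxxxxxAAAAAAAAFFFFFFFFFFFFFFFFFFFFF

Reading off run lengths: x runs 4, 6, 8, 10; A runs 4, 5, 6, 7; F runs 9, 12, 15, 18 — each is linear in n, where the shown terms are n = 2, 3, 4, 5.
For the next term, n = 6, so the run lengths are 12, 8, 21.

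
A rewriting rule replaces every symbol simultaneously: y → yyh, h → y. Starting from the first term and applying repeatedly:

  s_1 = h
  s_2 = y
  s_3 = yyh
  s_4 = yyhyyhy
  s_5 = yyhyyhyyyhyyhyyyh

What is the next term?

φ(yyhyyhyyyhyyhyyyh) expands symbol-by-symbol to yyh yyh y yyh yyh y yyh yyh yyh y yyh yyh y yyh yyh yyh y; joining the 17 pieces gives the next term.

yyhyyhyyyhyyhyyyhyyhyyhyyyhyyhyyyhyyhyyhy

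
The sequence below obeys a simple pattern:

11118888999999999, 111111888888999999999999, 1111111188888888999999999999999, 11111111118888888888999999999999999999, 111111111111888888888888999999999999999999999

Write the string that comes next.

1111111111111188888888888888999999999999999999999999

Reading off run lengths: 1 runs 4, 6, 8, 10, 12; 8 runs 4, 6, 8, 10, 12; 9 runs 9, 12, 15, 18, 21 — each is linear in n, where the shown terms are n = 2, 3, 4, 5, 6.
Setting n = 7 gives 14, 14, 24 characters in each block.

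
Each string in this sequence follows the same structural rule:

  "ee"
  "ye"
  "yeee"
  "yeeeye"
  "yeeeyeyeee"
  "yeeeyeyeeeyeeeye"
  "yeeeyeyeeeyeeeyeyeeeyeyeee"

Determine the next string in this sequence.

yeeeyeyeeeyeeeyeyeeeyeyeeeyeeeyeyeeeyeeeye

From term 3 onward, concatenate the last term with the second-to-last: ye·ee = yeee, yeee·ye = yeeeye, …
Continuing: yeeeyeyeeeyeeeyeyeeeyeyeee · yeeeyeyeeeyeeeye gives term 8.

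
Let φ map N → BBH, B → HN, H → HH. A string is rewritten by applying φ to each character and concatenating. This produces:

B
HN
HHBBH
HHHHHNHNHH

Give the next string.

HHHHHHHHHHBBHHHBBHHHHH

Rewriting each symbol of HHHHHNHNHH: H→HH, H→HH, H→HH, H→HH, H→HH, N→BBH, H→HH, N→BBH, H→HH, H→HH, which concatenates to HH HH HH HH HH BBH HH BBH HH HH.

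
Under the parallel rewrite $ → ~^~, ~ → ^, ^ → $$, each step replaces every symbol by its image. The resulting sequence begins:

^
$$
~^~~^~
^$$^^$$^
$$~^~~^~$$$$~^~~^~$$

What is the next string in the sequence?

Rewriting the 20 symbols of $$~^~~^~$$$$~^~~^~$$ one by one yields ~^~ ~^~ ^ $$ ^ ^ $$ ^ ~^~ ~^~ ~^~ ~^~ ^ $$ ^ ^ $$ ^ ~^~ ~^~; concatenated:

~^~~^~^$$^^$$^~^~~^~~^~~^~^$$^^$$^~^~~^~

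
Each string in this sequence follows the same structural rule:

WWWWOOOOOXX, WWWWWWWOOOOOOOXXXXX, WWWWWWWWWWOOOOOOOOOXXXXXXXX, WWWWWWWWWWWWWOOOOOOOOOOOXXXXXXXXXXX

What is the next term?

Reading off run lengths: W runs 4, 7, 10, 13; O runs 5, 7, 9, 11; X runs 2, 5, 8, 11 — each is linear in n (n = 1, 2, …).
For the next term, n = 5, so the run lengths are 16, 13, 14.

WWWWWWWWWWWWWWWWOOOOOOOOOOOOOXXXXXXXXXXXXXX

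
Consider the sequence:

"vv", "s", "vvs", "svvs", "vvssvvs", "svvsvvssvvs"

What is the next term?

Each term (from the third on) is the two preceding terms concatenated in order: term 3 = vv·s = vvs.
Continuing: vvssvvs · svvsvvssvvs gives term 7.

vvssvvssvvsvvssvvs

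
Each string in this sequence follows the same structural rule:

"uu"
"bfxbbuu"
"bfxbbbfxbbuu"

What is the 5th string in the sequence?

bfxbbbfxbbbfxbbbfxbbuu

The strings grow by a fixed prefix bfxbb each time.
From bfxbbbfxbbuu, 2 further steps: bfxbbbfxbbuu → bfxbbbfxbbbfxbbuu → (answer).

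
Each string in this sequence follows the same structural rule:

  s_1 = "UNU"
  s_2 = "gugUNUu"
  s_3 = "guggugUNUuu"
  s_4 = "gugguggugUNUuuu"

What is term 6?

gugguggugguggugUNUuuuuu

Each term wraps the previous one in gug on the left and u on the right.
From gugguggugUNUuuu, 2 further steps: gugguggugUNUuuu → guggugguggugUNUuuuu → (answer).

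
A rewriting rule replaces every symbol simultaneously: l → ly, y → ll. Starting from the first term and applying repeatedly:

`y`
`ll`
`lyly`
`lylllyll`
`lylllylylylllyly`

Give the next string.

φ(lylllylylylllyly) expands symbol-by-symbol to ly ll ly ly ly ll ly ll ly ll ly ly ly ll ly ll; joining the 16 pieces gives the next term.

lylllylylylllylllylllylylylllyll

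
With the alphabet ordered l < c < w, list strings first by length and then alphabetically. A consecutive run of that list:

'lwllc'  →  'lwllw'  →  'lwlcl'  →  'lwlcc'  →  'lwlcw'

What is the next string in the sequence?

lwlwl

Treat lwlcw as a base-3 numeral over the given alphabet and add one, carrying through any trailing w's.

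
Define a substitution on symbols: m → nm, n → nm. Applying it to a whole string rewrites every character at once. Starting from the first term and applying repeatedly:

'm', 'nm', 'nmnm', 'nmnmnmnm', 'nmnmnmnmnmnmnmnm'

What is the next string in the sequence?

nmnmnmnmnmnmnmnmnmnmnmnmnmnmnmnm

Replace each of the 16 characters of nmnmnmnmnmnmnmnm in place — nm nm nm nm nm nm nm nm nm nm nm nm nm nm nm nm — and concatenate.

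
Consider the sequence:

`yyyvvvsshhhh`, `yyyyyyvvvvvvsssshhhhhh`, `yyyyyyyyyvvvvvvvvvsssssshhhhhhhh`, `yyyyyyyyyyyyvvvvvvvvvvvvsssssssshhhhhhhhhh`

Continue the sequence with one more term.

yyyyyyyyyyyyyyyvvvvvvvvvvvvvvvsssssssssshhhhhhhhhhhh

Reading off run lengths: y runs 3, 6, 9, 12; v runs 3, 6, 9, 12; s runs 2, 4, 6, 8; h runs 4, 6, 8, 10 — each is linear in n (n = 1, 2, …).
For the next term, n = 5, so the run lengths are 15, 15, 10, 12.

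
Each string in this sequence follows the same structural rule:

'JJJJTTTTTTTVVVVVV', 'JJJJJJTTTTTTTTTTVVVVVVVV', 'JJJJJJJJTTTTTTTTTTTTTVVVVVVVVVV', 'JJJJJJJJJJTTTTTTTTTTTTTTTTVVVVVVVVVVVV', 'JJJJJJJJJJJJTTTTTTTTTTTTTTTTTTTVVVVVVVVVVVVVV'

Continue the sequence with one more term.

Each string has the form J^{2n} T^{3n+1} V^{2n+2}, where the shown terms are n = 2, 3, 4, 5, 6.
At n = 7 the blocks have lengths 14, 22, 16.

JJJJJJJJJJJJJJTTTTTTTTTTTTTTTTTTTTTTVVVVVVVVVVVVVVVV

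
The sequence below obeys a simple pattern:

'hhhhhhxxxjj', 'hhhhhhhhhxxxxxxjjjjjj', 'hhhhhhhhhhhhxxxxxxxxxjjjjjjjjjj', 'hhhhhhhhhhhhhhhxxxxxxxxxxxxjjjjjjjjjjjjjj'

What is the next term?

hhhhhhhhhhhhhhhhhhxxxxxxxxxxxxxxxjjjjjjjjjjjjjjjjjj

Each string has the form h^{3n+3} x^{3n} j^{4n-2} (n = 1, 2, …).
At n = 5 the blocks have lengths 18, 15, 18.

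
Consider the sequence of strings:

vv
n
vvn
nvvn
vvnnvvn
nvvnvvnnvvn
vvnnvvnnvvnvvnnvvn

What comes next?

Each term (from the third on) is the two preceding terms concatenated in order: term 3 = vv·n = vvn.
The next term joins nvvnvvnnvvn and vvnnvvnnvvnvvnnvvn.

nvvnvvnnvvnvvnnvvnnvvnvvnnvvn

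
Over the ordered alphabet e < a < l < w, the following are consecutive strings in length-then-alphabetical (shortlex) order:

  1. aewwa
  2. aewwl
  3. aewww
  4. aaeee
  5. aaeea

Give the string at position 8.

aaeae

Continuing the enumeration 3 steps past aaeea: aaeea → aaeel → aaeew → (answer).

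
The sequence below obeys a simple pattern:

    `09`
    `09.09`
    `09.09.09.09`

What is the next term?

09.09.09.09.09.09.09.09

Each string is two copies of the previous one joined by '.'.
One more doubling of 09.09.09.09 gives the answer.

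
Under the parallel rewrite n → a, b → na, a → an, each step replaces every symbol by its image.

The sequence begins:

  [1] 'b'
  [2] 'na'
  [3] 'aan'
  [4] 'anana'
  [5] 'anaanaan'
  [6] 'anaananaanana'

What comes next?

anaananaanaananaanaan

Replace each of the 13 characters of anaananaanana in place — an a an an a an a an an a an a an — and concatenate.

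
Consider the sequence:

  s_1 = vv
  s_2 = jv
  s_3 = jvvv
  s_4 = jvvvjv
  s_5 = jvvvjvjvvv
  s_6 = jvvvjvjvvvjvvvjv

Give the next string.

From term 3 onward, concatenate the last term with the second-to-last: jv·vv = jvvv, jvvv·jv = jvvvjv, …
So term 7 is jvvvjvjvvvjvvvjv·jvvvjvjvvv.

jvvvjvjvvvjvvvjvjvvvjvjvvv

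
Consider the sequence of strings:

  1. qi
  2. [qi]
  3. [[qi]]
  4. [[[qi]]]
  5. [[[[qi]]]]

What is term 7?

Every step adds [ to the front and ] to the end of the previous string.
From [[[[qi]]]], 2 further steps: [[[[qi]]]] → [[[[[qi]]]]] → (answer).

[[[[[[qi]]]]]]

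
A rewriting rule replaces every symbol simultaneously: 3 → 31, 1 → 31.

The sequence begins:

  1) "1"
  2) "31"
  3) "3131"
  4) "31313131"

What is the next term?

Expanding 31313131: 3→31, 1→31, 3→31, 1→31, 3→31, 1→31, 3→31, 1→31. Concatenated: 31 31 31 31 31 31 31 31.

3131313131313131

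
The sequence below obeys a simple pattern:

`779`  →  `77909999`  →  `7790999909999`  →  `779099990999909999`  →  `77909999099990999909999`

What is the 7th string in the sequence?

779099990999909999099990999909999

The strings grow by a fixed suffix 09999 each time.
From 77909999099990999909999, 2 further steps: 77909999099990999909999 → 7790999909999099990999909999 → (answer).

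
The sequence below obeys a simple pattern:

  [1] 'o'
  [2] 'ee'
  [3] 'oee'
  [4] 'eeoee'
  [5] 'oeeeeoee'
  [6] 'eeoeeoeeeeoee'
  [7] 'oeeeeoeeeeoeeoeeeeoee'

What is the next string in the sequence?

Each term (from the third on) is the two preceding terms concatenated in order: term 3 = o·ee = oee.
So term 8 is eeoeeoeeeeoee·oeeeeoeeeeoeeoeeeeoee.

eeoeeoeeeeoeeoeeeeoeeeeoeeoeeeeoee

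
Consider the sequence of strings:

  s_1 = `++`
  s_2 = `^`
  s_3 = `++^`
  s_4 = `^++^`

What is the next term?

This is a Fibonacci-style word recurrence s(k) = s(k−2)·s(k−1): e.g. ++·^ = ++^.
So term 5 is ++^·^++^.

++^^++^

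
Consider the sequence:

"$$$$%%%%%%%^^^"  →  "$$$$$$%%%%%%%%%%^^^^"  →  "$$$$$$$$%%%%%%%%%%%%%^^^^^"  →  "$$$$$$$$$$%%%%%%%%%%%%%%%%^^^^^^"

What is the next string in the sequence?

Each string has the form $^{2n-2} %^{3n-2} ^^{n}, where the shown terms are n = 3, 4, 5, 6.
At n = 7 the blocks have lengths 12, 19, 7.

$$$$$$$$$$$$%%%%%%%%%%%%%%%%%%%^^^^^^^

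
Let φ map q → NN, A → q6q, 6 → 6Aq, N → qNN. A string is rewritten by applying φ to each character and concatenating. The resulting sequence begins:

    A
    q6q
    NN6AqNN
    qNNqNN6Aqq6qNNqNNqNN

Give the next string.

Rewriting the 20 symbols of qNNqNN6Aqq6qNNqNNqNN one by one yields NN qNN qNN NN qNN qNN 6Aq q6q NN NN 6Aq NN qNN qNN NN qNN qNN NN qNN qNN; concatenated:

NNqNNqNNNNqNNqNN6Aqq6qNNNN6AqNNqNNqNNNNqNNqNNNNqNNqNN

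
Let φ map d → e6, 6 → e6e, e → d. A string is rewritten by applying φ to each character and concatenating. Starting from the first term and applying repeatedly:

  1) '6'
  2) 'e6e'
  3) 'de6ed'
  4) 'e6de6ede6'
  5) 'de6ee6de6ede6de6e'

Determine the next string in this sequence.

Rewriting the 17 symbols of de6ee6de6ede6de6e one by one yields e6 d e6e d d e6e e6 d e6e d e6 d e6e e6 d e6e d; concatenated:

e6de6edde6ee6de6ede6de6ee6de6ed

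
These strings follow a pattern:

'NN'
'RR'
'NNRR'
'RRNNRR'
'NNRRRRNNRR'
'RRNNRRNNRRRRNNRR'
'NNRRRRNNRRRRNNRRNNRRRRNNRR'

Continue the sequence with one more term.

RRNNRRNNRRRRNNRRNNRRRRNNRRRRNNRRNNRRRRNNRR

Each term (from the third on) is the two preceding terms concatenated in order: term 3 = NN·RR = NNRR.
The next term joins RRNNRRNNRRRRNNRR and NNRRRRNNRRRRNNRRNNRRRRNNRR.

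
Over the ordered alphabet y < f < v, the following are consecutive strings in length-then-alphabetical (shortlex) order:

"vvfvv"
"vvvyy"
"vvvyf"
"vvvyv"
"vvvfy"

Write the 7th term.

vvvfv

Continuing the enumeration 2 steps past vvvfy: vvvfy → vvvff → (answer).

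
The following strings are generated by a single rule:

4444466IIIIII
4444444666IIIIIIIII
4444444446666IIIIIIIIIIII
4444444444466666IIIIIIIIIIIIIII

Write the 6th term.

Term n consists of 2n+1 4's, followed by n 6's, followed by 3n I's, where the shown terms are n = 2, 3, 4, 5.
Setting n = 7 gives 15, 7, 21 characters in each block.

4444444444444446666666IIIIIIIIIIIIIIIIIIIII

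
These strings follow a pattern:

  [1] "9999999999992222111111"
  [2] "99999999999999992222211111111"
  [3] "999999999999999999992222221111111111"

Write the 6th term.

999999999999999999999999999999992222222221111111111111111

Term n consists of 4n 9's, followed by n+1 2's, followed by 2n 1's, where the shown terms are n = 3, 4, 5.
For term 6, n = 8, so the run lengths are 32, 9, 16.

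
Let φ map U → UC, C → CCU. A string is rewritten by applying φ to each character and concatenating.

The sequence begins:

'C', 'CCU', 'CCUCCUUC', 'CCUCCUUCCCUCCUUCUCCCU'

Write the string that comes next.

CCUCCUUCCCUCCUUCUCCCUCCUCCUUCCCUCCUUCUCCCUUCCCUCCUCCUUC

Applying the rule to each of the 21 symbols of CCUCCUUCCCUCCUUCUCCCU gives the pieces CCU CCU UC CCU CCU UC UC CCU CCU CCU UC CCU CCU UC UC CCU UC CCU CCU CCU UC, which concatenate to the answer.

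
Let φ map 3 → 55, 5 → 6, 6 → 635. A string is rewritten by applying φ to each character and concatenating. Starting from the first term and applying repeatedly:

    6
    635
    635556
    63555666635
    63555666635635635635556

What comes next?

6355566663563563563555663555663555663555666635

φ(63555666635635635635556) expands symbol-by-symbol to 635 55 6 6 6 635 635 635 635 55 6 635 55 6 635 55 6 635 55 6 6 6 635; joining the 23 pieces gives the next term.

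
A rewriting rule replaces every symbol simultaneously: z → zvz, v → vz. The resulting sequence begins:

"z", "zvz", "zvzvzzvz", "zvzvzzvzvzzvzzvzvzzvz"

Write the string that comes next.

Rewriting the 21 symbols of zvzvzzvzvzzvzzvzvzzvz one by one yields zvz vz zvz vz zvz zvz vz zvz vz zvz zvz vz zvz zvz vz zvz vz zvz zvz vz zvz; concatenated:

zvzvzzvzvzzvzzvzvzzvzvzzvzzvzvzzvzzvzvzzvzvzzvzzvzvzzvz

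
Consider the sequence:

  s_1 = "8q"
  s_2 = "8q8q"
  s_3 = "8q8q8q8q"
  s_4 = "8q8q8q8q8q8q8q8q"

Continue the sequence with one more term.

Each string is two copies of the previous one concatenated.
One more doubling of 8q8q8q8q8q8q8q8q gives the answer.

8q8q8q8q8q8q8q8q8q8q8q8q8q8q8q8q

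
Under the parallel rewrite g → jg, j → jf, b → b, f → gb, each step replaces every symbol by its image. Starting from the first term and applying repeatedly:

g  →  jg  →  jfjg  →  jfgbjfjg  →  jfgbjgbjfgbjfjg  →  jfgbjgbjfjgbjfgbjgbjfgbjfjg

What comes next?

Rewriting the 27 symbols of jfgbjgbjfjgbjfgbjgbjfgbjfjg one by one yields jf gb jg b jf jg b jf gb jf jg b jf gb jg b jf jg b jf gb jg b jf gb jf jg; concatenated:

jfgbjgbjfjgbjfgbjfjgbjfgbjgbjfjgbjfgbjgbjfgbjfjg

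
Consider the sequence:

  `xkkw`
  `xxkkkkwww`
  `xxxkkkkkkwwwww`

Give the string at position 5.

xxxxxkkkkkkkkkkwwwwwwwww

Term n consists of n x's, followed by 2n k's, followed by 2n-1 w's (n = 1, 2, …).
For term 5, n = 5, so the run lengths are 5, 10, 9.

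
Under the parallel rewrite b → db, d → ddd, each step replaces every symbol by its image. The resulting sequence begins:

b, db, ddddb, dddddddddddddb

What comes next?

ddddddddddddddddddddddddddddddddddddddddb

φ(dddddddddddddb) expands symbol-by-symbol to ddd ddd ddd ddd ddd ddd ddd ddd ddd ddd ddd ddd ddd db; joining the 14 pieces gives the next term.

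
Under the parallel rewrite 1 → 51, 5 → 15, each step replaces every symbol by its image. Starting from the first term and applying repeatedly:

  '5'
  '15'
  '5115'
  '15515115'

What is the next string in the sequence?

5115155115515115

Expanding 15515115: 1→51, 5→15, 5→15, 1→51, 5→15, 1→51, 1→51, 5→15. Concatenated: 51 15 15 51 15 51 51 15.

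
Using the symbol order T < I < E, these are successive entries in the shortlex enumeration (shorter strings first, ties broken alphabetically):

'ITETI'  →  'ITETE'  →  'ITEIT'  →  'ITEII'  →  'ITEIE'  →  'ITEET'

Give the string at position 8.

ITEEE

Continuing the enumeration 2 steps past ITEET: ITEET → ITEEI → (answer).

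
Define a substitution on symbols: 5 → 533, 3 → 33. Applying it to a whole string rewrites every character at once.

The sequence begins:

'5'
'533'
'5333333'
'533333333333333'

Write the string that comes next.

5333333333333333333333333333333

Applying the rule to each of the 15 symbols of 533333333333333 gives the pieces 533 33 33 33 33 33 33 33 33 33 33 33 33 33 33, which concatenate to the answer.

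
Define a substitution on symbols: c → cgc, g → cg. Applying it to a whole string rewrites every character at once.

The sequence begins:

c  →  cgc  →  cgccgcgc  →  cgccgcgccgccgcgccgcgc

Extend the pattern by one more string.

Rewriting the 21 symbols of cgccgcgccgccgcgccgcgc one by one yields cgc cg cgc cgc cg cgc cg cgc cgc cg cgc cgc cg cgc cg cgc cgc cg cgc cg cgc; concatenated:

cgccgcgccgccgcgccgcgccgccgcgccgccgcgccgcgccgccgcgccgcgc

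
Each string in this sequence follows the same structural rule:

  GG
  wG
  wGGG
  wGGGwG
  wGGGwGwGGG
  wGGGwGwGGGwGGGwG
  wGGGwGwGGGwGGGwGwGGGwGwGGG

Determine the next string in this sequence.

wGGGwGwGGGwGGGwGwGGGwGwGGGwGGGwGwGGGwGGGwG

From term 3 onward, concatenate the last term with the second-to-last: wG·GG = wGGG, wGGG·wG = wGGGwG, …
So term 8 is wGGGwGwGGGwGGGwGwGGGwGwGGG·wGGGwGwGGGwGGGwG.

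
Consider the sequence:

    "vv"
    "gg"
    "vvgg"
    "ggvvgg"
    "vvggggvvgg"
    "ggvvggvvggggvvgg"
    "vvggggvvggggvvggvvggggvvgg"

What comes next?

Each term (from the third on) is the two preceding terms concatenated in order: term 3 = vv·gg = vvgg.
The next term joins ggvvggvvggggvvgg and vvggggvvggggvvggvvggggvvgg.

ggvvggvvggggvvggvvggggvvggggvvggvvggggvvgg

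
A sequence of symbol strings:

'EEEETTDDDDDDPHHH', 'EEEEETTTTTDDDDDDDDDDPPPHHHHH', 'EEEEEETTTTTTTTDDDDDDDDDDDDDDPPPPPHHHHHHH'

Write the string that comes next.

Each string has the form E^{n+3} T^{3n-1} D^{4n+2} P^{2n-1} H^{2n+1} (n = 1, 2, …).
For the next term, n = 4, so the run lengths are 7, 11, 18, 7, 9.

EEEEEEETTTTTTTTTTTDDDDDDDDDDDDDDDDDDPPPPPPPHHHHHHHHH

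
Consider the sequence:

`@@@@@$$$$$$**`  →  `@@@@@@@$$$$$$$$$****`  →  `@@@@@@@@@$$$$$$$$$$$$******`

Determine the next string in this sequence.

Term n consists of 2n+3 @'s, followed by 3n+3 $'s, followed by 2n *'s (n = 1, 2, …).
For the next term, n = 4, so the run lengths are 11, 15, 8.

@@@@@@@@@@@$$$$$$$$$$$$$$$********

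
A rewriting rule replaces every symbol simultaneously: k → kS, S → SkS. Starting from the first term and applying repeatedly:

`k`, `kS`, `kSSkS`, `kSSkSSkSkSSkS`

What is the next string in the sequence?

Replace each of the 13 characters of kSSkSSkSkSSkS in place — kS SkS SkS kS SkS SkS kS SkS kS SkS SkS kS SkS — and concatenate.

kSSkSSkSkSSkSSkSkSSkSkSSkSSkSkSSkS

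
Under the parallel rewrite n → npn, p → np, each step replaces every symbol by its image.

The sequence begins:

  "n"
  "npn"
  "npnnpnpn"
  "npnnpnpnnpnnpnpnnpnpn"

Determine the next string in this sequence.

Replace each of the 21 characters of npnnpnpnnpnnpnpnnpnpn in place — npn np npn npn np npn np npn npn np npn npn np npn np npn npn np npn np npn — and concatenate.

npnnpnpnnpnnpnpnnpnpnnpnnpnpnnpnnpnpnnpnpnnpnnpnpnnpnpn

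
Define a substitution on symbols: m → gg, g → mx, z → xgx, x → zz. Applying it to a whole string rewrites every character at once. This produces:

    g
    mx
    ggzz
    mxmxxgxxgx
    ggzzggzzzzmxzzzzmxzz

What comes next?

φ(ggzzggzzzzmxzzzzmxzz) expands symbol-by-symbol to mx mx xgx xgx mx mx xgx xgx xgx xgx gg zz xgx xgx xgx xgx gg zz xgx xgx; joining the 20 pieces gives the next term.

mxmxxgxxgxmxmxxgxxgxxgxxgxggzzxgxxgxxgxxgxggzzxgxxgx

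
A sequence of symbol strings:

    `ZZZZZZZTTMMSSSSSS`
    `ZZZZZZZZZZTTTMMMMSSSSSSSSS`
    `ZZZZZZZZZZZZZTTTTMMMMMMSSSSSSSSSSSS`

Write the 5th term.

Each string has the form Z^{3n+1} T^{n} M^{2n-2} S^{3n}, where the shown terms are n = 2, 3, 4.
At n = 6 the blocks have lengths 19, 6, 10, 18.

ZZZZZZZZZZZZZZZZZZZTTTTTTMMMMMMMMMMSSSSSSSSSSSSSSSSSS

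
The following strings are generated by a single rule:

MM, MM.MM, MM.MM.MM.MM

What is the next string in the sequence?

MM.MM.MM.MM.MM.MM.MM.MM

Each string is two copies of the previous one joined by '.'.
So the next term is two copies of MM.MM.MM.MM with '.' between the halves.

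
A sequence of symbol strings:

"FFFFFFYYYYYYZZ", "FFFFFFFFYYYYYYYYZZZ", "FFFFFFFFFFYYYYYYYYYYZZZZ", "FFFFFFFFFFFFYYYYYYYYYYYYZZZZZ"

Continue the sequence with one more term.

FFFFFFFFFFFFFFYYYYYYYYYYYYYYZZZZZZ

Reading off run lengths: F runs 6, 8, 10, 12; Y runs 6, 8, 10, 12; Z runs 2, 3, 4, 5 — each is linear in n, where the shown terms are n = 3, 4, 5, 6.
For the next term, n = 7, so the run lengths are 14, 14, 6.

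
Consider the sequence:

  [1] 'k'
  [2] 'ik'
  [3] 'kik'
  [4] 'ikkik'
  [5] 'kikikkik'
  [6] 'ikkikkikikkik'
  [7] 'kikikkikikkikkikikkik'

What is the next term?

From term 3 onward, concatenate the second-to-last term with the last: k·ik = kik, ik·kik = ikkik, …
The next term joins ikkikkikikkik and kikikkikikkikkikikkik.

ikkikkikikkikkikikkikikkikkikikkik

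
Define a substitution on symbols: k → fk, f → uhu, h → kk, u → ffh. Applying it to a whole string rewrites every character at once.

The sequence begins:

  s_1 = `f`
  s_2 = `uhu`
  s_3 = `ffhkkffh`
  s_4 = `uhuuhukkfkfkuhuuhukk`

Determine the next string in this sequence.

φ(uhuuhukkfkfkuhuuhukk) expands symbol-by-symbol to ffh kk ffh ffh kk ffh fk fk uhu fk uhu fk ffh kk ffh ffh kk ffh fk fk; joining the 20 pieces gives the next term.

ffhkkffhffhkkffhfkfkuhufkuhufkffhkkffhffhkkffhfkfk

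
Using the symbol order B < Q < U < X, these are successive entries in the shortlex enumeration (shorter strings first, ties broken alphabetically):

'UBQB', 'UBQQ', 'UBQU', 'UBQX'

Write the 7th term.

UBUU

Stepping forward 3 times from UBQX: UBQX → UBUB → UBUQ, then the target.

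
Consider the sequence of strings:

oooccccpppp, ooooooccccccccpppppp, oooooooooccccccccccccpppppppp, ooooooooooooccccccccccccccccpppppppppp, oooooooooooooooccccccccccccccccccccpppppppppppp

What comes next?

Term n consists of 3n o's, followed by 4n c's, followed by 2n+2 p's (n = 1, 2, …).
At n = 6 the blocks have lengths 18, 24, 14.

ooooooooooooooooooccccccccccccccccccccccccpppppppppppppp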